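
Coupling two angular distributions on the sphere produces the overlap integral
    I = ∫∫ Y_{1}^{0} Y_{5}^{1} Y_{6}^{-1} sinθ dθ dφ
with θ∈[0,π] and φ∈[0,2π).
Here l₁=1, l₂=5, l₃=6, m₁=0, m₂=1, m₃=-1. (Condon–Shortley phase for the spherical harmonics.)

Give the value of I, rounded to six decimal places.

Checks pass: Σm=0; 12 even; l₃=6∈[4,6].
(2·1+1)(2·5+1)(2·6+1) = 429
Δ: 0! 2! 10! / 13! → 1/858
sum: t=0:+1/14400 = 1/14400
3j²(1 5 6; 0 0 0) = Δ·Π!·Σ² = 6/143  (sign +1)
sum: t=0:+1/17280 = 1/17280
3j²(1 5 6; 0 1 -1) = Δ·Π!·Σ² = 35/858  (sign -1)
combine: 4πI² = 429·6/143·35/858 = 105/143
take √, sign -1: I = -0.24172507

-0.241725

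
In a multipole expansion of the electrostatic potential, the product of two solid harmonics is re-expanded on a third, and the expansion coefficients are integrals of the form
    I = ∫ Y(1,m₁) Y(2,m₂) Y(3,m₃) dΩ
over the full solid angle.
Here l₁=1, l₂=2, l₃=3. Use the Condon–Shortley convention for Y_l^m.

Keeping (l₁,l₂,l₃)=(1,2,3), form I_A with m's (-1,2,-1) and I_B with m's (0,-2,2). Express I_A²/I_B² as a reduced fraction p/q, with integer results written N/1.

1/5

Shared (l₁,l₂,l₃)=(1,2,3): N and (l;000)² cancel in I_A²/I_B².
A: Δ = 0!·2!·4!/7! = 1/105; Racah Σ t=0..0: t=0:+1/48 = 1/48; ⇒ 3j(1 2 3; -1 2 -1)² = 1/105, sgn +1
B: Δ = 0!·2!·4!/7! = 1/105; Racah Σ t=0..0: t=0:+1/24 = 1/24; ⇒ 3j(1 2 3; 0 -2 2)² = 1/21, sgn -1
I_A²/I_B² = (1/105)/(1/21) = 1/5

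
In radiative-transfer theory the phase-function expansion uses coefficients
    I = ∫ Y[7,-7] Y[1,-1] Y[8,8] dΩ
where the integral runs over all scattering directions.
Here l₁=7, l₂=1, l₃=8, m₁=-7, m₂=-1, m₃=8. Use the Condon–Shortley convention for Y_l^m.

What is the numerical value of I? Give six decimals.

Rules hold: Σm=0, L=16 even, 6≤8≤8.
N = 15·3·17 = 765
Δ = 0!·14!·2!/17! = 1/2040
Racah Σ t=0..0: t=0:+1/25401600 = 1/25401600
⇒ 3j(7 1 8; 0 0 0)² = 8/255, sgn +1
Racah Σ t=0..0: t=0:+1/174356582400 = 1/174356582400
⇒ 3j(7 1 8; -7 -1 8)² = 1/17, sgn +1
4πI² = N·(3j₀)²·(3jₘ)² = 24/17
I = +1·√(1.41176/4π) = 0.33517856

0.335179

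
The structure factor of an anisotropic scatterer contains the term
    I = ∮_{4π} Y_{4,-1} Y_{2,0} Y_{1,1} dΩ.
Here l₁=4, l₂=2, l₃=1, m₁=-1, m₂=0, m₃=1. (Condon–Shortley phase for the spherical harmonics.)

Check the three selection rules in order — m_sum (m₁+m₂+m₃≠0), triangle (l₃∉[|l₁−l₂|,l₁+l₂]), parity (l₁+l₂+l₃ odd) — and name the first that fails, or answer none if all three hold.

triangle

Σmᵢ = 0  ✓
l₃∈[|l₁−l₂|,l₁+l₂]=[2,6], have l₃=1  ✗
Σlᵢ = 7 ⇒ odd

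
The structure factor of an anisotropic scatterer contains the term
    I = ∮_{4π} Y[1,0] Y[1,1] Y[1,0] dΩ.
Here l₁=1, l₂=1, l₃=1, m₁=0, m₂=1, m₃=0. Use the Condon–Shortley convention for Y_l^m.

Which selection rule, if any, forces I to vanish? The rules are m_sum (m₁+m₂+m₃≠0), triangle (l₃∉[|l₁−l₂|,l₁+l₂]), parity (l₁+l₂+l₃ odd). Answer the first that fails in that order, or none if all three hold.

azimuthal sum: 0 + 1 + 0 = 1  ✗
0 ≤ 1 ≤ 2 (triangle on l)
L = 1 + 1 + 1 = 3 (odd)

m_sum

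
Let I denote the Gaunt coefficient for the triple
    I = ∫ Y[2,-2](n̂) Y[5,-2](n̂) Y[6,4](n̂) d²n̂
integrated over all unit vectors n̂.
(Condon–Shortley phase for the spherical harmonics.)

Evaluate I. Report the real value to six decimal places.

L=13 odd ⇒ parity kills the (l;000) factor ⇒ I = 0

0.000000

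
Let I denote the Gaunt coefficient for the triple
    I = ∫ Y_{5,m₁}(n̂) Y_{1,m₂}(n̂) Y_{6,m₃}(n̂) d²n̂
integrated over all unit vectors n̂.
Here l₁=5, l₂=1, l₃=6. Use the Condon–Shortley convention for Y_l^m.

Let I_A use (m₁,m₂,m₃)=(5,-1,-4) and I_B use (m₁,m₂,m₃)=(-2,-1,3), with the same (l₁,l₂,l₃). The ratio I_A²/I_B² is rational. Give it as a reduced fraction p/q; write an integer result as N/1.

1/36

Shared (l₁,l₂,l₃)=(5,1,6): N and (l;000)² cancel in I_A²/I_B².
A: Δ = 0!·10!·2!/13! = 1/858; Racah Σ t=0..0: t=0:+1/7257600 = 1/7257600; ⇒ 3j(5 1 6; 5 -1 -4)² = 1/858, sgn +1
B: Δ = 0!·10!·2!/13! = 1/858; Racah Σ t=0..0: t=0:+1/60480 = 1/60480; ⇒ 3j(5 1 6; -2 -1 3)² = 6/143, sgn -1
I_A²/I_B² = (1/858)/(6/143) = 1/36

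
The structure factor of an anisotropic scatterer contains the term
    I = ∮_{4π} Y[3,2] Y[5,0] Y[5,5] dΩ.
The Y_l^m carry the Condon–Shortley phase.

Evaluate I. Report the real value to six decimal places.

m-sum = 2 + 0 + 5 = 7 ≠ 0 ⇒ I = 0

0.000000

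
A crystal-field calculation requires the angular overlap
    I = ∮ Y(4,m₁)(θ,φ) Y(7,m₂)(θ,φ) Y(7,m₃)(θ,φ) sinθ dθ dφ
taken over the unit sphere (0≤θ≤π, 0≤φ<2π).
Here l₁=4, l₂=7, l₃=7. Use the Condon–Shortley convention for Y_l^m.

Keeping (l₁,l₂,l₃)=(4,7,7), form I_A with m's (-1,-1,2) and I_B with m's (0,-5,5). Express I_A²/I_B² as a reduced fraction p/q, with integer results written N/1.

369630/755161

Shared (l₁,l₂,l₃)=(4,7,7): N and (l;000)² cancel in I_A²/I_B².
A: Δ = 4!·4!·10!/19! = 1/58198140; Racah Σ t=1..4: t=1:−1/2073600 t=2:+1/414720 t=3:−1/725760 t=4:+1/11612160 = 37/58060800; ⇒ 3j(4 7 7; -1 -1 2)² = 4107/646646, sgn -1
B: Δ = 4!·4!·10!/19! = 1/58198140; Racah Σ t=0..2: t=0:+1/46448640 t=1:−1/13063680 t=2:+1/58060800 = -79/2090188800; ⇒ 3j(4 7 7; 0 -5 5)² = 68651/5290740, sgn -1
I_A²/I_B² = (4107/646646)/(68651/5290740) = 369630/755161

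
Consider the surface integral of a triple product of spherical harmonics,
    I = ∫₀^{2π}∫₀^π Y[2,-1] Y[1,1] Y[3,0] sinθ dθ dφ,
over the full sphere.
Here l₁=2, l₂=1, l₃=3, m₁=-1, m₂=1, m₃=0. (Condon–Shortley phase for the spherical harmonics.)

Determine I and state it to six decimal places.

Checks pass: Σm=0; 6 even; l₃=3∈[1,3].
(2·2+1)(2·1+1)(2·3+1) = 105
Δ: 0! 4! 2! / 7! → 1/105
sum: t=0:+1/4 = 1/4
3j²(2 1 3; 0 0 0) = Δ·Π!·Σ² = 3/35  (sign -1)
sum: t=0:+1/12 = 1/12
3j²(2 1 3; -1 1 0) = Δ·Π!·Σ² = 1/35  (sign -1)
combine: 4πI² = 105·3/35·1/35 = 9/35
take √, sign +1: I = 0.14304817

0.143048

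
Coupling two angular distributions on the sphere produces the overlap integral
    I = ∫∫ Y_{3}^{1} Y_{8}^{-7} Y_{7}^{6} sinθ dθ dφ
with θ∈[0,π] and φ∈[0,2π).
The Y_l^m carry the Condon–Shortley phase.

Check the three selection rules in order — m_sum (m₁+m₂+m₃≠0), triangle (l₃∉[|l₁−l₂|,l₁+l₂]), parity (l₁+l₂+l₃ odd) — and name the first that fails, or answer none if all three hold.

Σmᵢ = 0  ✓
l₃∈[|l₁−l₂|,l₁+l₂]=[5,11], have l₃=7  ✓
Σlᵢ = 18 ⇒ even  ✓

none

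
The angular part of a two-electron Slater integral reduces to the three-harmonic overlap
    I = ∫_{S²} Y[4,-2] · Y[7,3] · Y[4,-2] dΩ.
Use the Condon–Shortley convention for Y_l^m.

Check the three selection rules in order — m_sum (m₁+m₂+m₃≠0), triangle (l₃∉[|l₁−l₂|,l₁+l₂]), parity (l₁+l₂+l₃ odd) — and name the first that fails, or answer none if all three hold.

m_sum

azimuthal sum: -2 + 3 − 2 = -1  ✗
3 ≤ 4 ≤ 11 (triangle on l)
L = 4 + 7 + 4 = 15 (odd)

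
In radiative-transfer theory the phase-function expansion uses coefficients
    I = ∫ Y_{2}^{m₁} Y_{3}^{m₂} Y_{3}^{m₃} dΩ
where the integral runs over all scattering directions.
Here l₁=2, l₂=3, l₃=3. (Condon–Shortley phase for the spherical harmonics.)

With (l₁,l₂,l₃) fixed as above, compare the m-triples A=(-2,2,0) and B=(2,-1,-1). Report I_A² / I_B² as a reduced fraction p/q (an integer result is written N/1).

5/6

Same 2,3,3: normalisation and zero-m 3j drop out of the ratio.
A: Δ: 2! 2! 4! / 9! → 1/3780; sum: t=2:+1/24 = 1/24; 3j²(2 3 3; -2 2 0) = Δ·Π!·Σ² = 1/21  (sign -1)
B: Δ: 2! 2! 4! / 9! → 1/3780; sum: t=0:+1/16 = 1/16; 3j²(2 3 3; 2 -1 -1) = Δ·Π!·Σ² = 2/35  (sign +1)
I_A²/I_B² = (1/21)/(2/35) = 5/6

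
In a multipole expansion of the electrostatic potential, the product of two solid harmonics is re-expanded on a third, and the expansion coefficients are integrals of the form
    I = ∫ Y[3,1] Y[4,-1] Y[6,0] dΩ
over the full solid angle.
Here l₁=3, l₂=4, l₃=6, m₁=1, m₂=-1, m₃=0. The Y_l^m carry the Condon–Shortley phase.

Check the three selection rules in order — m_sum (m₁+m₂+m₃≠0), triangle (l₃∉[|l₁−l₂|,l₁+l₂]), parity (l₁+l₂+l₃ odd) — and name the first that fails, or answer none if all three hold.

parity

azimuthal sum: 1 − 1 + 0 = 0  ✓
1 ≤ 6 ≤ 7 (triangle on l)  ✓
L = 3 + 4 + 6 = 13 (odd)  ✗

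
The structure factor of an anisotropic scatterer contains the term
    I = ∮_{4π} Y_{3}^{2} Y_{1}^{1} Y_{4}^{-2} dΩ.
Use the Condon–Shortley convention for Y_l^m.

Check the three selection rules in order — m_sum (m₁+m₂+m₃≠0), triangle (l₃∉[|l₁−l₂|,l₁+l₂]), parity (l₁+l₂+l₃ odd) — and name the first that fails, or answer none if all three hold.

Σmᵢ = 1  ✗
l₃∈[|l₁−l₂|,l₁+l₂]=[2,4], have l₃=4
Σlᵢ = 8 ⇒ even

m_sum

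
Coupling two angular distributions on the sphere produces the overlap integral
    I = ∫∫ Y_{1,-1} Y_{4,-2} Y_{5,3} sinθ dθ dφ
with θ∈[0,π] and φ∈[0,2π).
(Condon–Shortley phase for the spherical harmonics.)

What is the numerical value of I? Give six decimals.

m-sum 0 ✓  L=10 even ✓  3≤5≤5 ✓
Π(2lᵢ+1) = 3×9×11 = 297
triangle coeff Δ(1,4,5) = 1/495
Σ_t [0,0]: t=0:+1/576 = 1/576
(3j)²=5/99 [(1 4 5; 0 0 0)], sign=-1
Σ_t [0,0]: t=0:+1/2880 = 1/2880
(3j)²=28/495 [(1 4 5; -1 -2 3)], sign=+1
⇒ 4πI² = 28/33
I = (-1)√(28/33/(4π)) = -0.25984664

-0.259847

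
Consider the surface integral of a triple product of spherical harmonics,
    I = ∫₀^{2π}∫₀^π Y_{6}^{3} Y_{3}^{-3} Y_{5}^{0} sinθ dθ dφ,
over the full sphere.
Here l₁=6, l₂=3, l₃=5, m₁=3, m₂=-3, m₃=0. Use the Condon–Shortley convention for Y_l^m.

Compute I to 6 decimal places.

0.190675

m-sum 0 ✓  L=14 even ✓  3≤5≤9 ✓
Π(2lᵢ+1) = 13×7×11 = 1001
triangle coeff Δ(6,3,5) = 1/675675
Σ_t [1,3]: t=1:−1/8640 t=2:+1/2304 t=3:−1/8640 = 7/34560
(3j)²=7/429 [(6 3 5; 0 0 0)], sign=-1
Σ_t [0,0]: t=0:+1/34560 = 1/34560
(3j)²=4/143 [(6 3 5; 3 -3 0)], sign=-1
⇒ 4πI² = 196/429
I = (+1)√(196/429/(4π)) = 0.19067531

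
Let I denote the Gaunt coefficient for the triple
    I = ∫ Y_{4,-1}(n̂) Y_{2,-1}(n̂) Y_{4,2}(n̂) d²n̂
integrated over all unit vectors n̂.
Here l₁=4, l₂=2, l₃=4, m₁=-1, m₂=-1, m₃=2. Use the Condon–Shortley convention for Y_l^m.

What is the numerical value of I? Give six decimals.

m-sum 0 ✓  L=10 even ✓  2≤4≤6 ✓
Π(2lᵢ+1) = 9×5×9 = 405
triangle coeff Δ(4,2,4) = 1/13860
Σ_t [0,2]: t=0:+1/192 t=1:−1/36 t=2:+1/192 = -5/288
(3j)²=20/693 [(4 2 4; 0 0 0)], sign=-1
Σ_t [0,1]: t=0:+1/240 t=1:−1/96 = -1/160
(3j)²=27/1540 [(4 2 4; -1 -1 2)], sign=-1
⇒ 4πI² = 1215/5929
I = (+1)√(1215/5929/(4π)) = 0.12770047

0.127700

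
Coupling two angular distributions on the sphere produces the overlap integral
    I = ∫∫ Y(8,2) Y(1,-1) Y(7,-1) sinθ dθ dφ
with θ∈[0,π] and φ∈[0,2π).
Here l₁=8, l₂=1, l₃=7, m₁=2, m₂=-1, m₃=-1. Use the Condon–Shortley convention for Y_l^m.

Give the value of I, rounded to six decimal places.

Rules hold: Σm=0, L=16 even, 7≤7≤9.
N = 17·3·15 = 765
Δ = 2!·14!·0!/17! = 1/2040
Racah Σ t=1..1: t=1:−1/25401600 = -1/25401600
⇒ 3j(8 1 7; 0 0 0)² = 8/255, sgn +1
Racah Σ t=0..0: t=0:+1/58060800 = 1/58060800
⇒ 3j(8 1 7; 2 -1 -1)² = 3/136, sgn +1
4πI² = N·(3j₀)²·(3jₘ)² = 9/17
I = +1·√(0.529412/4π) = 0.20525411

0.205254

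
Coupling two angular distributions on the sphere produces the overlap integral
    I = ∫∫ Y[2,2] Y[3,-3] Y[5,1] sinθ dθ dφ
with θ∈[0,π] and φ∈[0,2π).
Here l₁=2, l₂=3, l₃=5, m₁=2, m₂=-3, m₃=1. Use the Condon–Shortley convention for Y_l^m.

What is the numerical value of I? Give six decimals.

Checks pass: Σm=0; 10 even; l₃=5∈[1,5].
(2·2+1)(2·3+1)(2·5+1) = 385
Δ: 0! 4! 6! / 11! → 1/2310
sum: t=0:+1/144 = 1/144
3j²(2 3 5; 0 0 0) = Δ·Π!·Σ² = 10/231  (sign -1)
sum: t=0:+1/17280 = 1/17280
3j²(2 3 5; 2 -3 1) = Δ·Π!·Σ² = 1/2310  (sign +1)
combine: 4πI² = 385·10/231·1/2310 = 5/693
take √, sign -1: I = -0.02396147

-0.023961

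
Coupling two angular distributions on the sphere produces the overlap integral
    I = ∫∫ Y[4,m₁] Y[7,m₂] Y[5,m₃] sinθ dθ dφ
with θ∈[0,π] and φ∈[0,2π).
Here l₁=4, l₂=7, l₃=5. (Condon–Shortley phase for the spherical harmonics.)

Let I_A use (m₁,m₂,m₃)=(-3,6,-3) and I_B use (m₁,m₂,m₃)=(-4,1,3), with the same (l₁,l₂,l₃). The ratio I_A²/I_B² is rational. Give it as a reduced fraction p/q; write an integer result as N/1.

Same 4,7,5: normalisation and zero-m 3j drop out of the ratio.
A: Δ: 6! 2! 8! / 17! → 1/6126120; sum: t=5:−1/9676800 t=6:+1/3628800 = 1/5806080; 3j²(4 7 5; -3 6 -3) = Δ·Π!·Σ² = 5/408  (sign +1)
B: Δ: 6! 2! 8! / 17! → 1/6126120; sum: t=6:+1/2073600 = 1/2073600; 3j²(4 7 5; -4 1 3) = Δ·Π!·Σ² = 392/109395  (sign +1)
I_A²/I_B² = (5/408)/(392/109395) = 10725/3136

10725/3136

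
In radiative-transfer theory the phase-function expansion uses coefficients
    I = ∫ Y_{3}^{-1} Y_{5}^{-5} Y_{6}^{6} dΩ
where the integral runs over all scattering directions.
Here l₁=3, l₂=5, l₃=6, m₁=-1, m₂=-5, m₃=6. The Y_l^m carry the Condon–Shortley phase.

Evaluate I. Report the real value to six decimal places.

-0.207001

m-sum 0 ✓  L=14 even ✓  2≤6≤8 ✓
Π(2lᵢ+1) = 7×11×13 = 1001
triangle coeff Δ(3,5,6) = 1/675675
Σ_t [0,2]: t=0:+1/8640 t=1:−1/2304 t=2:+1/8640 = -7/34560
(3j)²=7/429 [(3 5 6; 0 0 0)], sign=-1
Σ_t [0,0]: t=0:+1/1935360 = 1/1935360
(3j)²=3/91 [(3 5 6; -1 -5 6)], sign=+1
⇒ 4πI² = 7/13
I = (-1)√(7/13/(4π)) = -0.20700098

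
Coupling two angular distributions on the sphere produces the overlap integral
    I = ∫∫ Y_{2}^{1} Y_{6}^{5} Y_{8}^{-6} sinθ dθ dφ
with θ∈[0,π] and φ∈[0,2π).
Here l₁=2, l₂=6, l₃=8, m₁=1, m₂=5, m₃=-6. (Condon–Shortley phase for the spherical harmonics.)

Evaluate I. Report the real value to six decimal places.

Checks pass: Σm=0; 16 even; l₃=8∈[4,8].
(2·2+1)(2·6+1)(2·8+1) = 1105
Δ: 0! 4! 12! / 17! → 1/30940
sum: t=0:+1/2073600 = 1/2073600
3j²(2 6 8; 0 0 0) = Δ·Π!·Σ² = 28/1105  (sign +1)
sum: t=0:+1/239500800 = 1/239500800
3j²(2 6 8; 1 5 -6) = Δ·Π!·Σ² = 2/85  (sign +1)
combine: 4πI² = 1105·28/1105·2/85 = 56/85
take √, sign +1: I = 0.22897055

0.228971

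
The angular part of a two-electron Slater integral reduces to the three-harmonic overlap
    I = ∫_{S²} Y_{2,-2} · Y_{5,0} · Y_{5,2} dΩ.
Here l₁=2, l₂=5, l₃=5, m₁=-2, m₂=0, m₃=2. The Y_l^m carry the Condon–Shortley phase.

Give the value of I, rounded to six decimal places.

Checks pass: Σm=0; 12 even; l₃=5∈[3,7].
(2·2+1)(2·5+1)(2·5+1) = 605
Δ: 2! 2! 8! / 13! → 1/38610
sum: t=0:+1/2880 t=1:−1/576 t=2:+1/2880 = -1/960
3j²(2 5 5; 0 0 0) = Δ·Π!·Σ² = 10/429  (sign +1)
sum: t=2:+1/2880 = 1/2880
3j²(2 5 5; -2 0 2) = Δ·Π!·Σ² = 14/429  (sign -1)
combine: 4πI² = 605·10/429·14/429 = 700/1521
take √, sign -1: I = -0.19137248

-0.191372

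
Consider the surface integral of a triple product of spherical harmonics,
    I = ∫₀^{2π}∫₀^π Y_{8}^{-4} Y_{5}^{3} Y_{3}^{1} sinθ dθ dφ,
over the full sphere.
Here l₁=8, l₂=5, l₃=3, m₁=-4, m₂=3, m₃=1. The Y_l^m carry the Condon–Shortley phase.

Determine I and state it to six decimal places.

0.228801

Checks pass: Σm=0; 16 even; l₃=3∈[3,13].
(2·8+1)(2·5+1)(2·3+1) = 1309
Δ: 10! 6! 0! / 17! → 1/136136
sum: t=5:−1/518400 = -1/518400
3j²(8 5 3; 0 0 0) = Δ·Π!·Σ² = 56/2431  (sign +1)
sum: t=8:+1/3870720 = 1/3870720
3j²(8 5 3; -4 3 1) = Δ·Π!·Σ² = 135/6188  (sign +1)
combine: 4πI² = 1309·56/2431·135/6188 = 1890/2873
take √, sign +1: I = 0.22880113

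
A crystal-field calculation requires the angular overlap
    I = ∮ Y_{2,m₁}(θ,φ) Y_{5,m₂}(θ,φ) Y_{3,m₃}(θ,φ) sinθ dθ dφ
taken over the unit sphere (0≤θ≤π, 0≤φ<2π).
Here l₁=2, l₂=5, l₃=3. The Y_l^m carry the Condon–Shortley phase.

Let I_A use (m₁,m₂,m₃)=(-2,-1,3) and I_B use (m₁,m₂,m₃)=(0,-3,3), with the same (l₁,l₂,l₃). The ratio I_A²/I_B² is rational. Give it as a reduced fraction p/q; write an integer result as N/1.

l's match ⇒ only the (l;m) 3-j factors differ between A and B.
A: triangle coeff Δ(2,5,3) = 1/2310; Σ_t [4,4]: t=4:+1/17280 = 1/17280; (3j)²=1/2310 [(2 5 3; -2 -1 3)], sign=+1
B: triangle coeff Δ(2,5,3) = 1/2310; Σ_t [2,2]: t=2:+1/2880 = 1/2880; (3j)²=2/165 [(2 5 3; 0 -3 3)], sign=+1
I_A²/I_B² = (1/2310)/(2/165) = 1/28

1/28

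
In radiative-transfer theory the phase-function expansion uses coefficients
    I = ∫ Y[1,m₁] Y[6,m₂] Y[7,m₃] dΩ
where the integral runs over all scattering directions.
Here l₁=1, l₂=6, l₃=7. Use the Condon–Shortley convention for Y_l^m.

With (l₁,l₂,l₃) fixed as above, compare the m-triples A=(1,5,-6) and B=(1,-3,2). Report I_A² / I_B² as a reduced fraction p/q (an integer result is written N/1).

Shared (l₁,l₂,l₃)=(1,6,7): N and (l;000)² cancel in I_A²/I_B².
A: Δ = 0!·2!·12!/15! = 1/1365; Racah Σ t=0..0: t=0:+1/79833600 = 1/79833600; ⇒ 3j(1 6 7; 1 5 -6)² = 2/35, sgn -1
B: Δ = 0!·2!·12!/15! = 1/1365; Racah Σ t=0..0: t=0:+1/4354560 = 1/4354560; ⇒ 3j(1 6 7; 1 -3 2)² = 2/273, sgn -1
I_A²/I_B² = (2/35)/(2/273) = 39/5

39/5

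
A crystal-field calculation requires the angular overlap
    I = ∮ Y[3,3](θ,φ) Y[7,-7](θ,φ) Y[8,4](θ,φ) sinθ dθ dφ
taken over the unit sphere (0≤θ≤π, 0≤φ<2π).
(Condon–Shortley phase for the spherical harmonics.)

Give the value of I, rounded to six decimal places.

Rules hold: Σm=0, L=18 even, 4≤8≤10.
N = 7·15·17 = 1785
Δ = 2!·4!·12!/19! = 1/5290740
Racah Σ t=0..2: t=0:+1/7257600 t=1:−1/2073600 t=2:+1/7257600 = -1/4838400
⇒ 3j(3 7 8; 0 0 0)² = 252/20995, sgn -1
Racah Σ t=0..0: t=0:+1/22992076800 = 1/22992076800
⇒ 3j(3 7 8; 3 -7 4)² = 1/3876, sgn +1
4πI² = N·(3j₀)²·(3jₘ)² = 441/79781
I = -1·√(0.00552763/4π) = -0.02097320

-0.020973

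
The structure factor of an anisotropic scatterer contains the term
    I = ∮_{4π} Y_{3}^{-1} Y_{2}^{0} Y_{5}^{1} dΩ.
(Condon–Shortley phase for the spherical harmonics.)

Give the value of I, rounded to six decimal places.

-0.227318

m-sum 0 ✓  L=10 even ✓  1≤5≤5 ✓
Π(2lᵢ+1) = 7×5×11 = 385
triangle coeff Δ(3,2,5) = 1/2310
Σ_t [0,0]: t=0:+1/144 = 1/144
(3j)²=10/231 [(3 2 5; 0 0 0)], sign=-1
Σ_t [0,0]: t=0:+1/192 = 1/192
(3j)²=3/77 [(3 2 5; -1 0 1)], sign=+1
⇒ 4πI² = 50/77
I = (-1)√(50/77/(4π)) = -0.22731846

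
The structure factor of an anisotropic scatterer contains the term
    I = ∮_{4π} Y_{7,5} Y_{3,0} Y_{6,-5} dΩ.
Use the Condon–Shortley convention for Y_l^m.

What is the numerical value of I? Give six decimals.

Checks pass: Σm=0; 16 even; l₃=6∈[4,10].
(2·7+1)(2·3+1)(2·6+1) = 1365
Δ: 4! 10! 2! / 17! → 1/2042040
sum: t=1:−1/207360 t=2:+1/57600 t=3:−1/207360 = 1/129600
3j²(7 3 6; 0 0 0) = Δ·Π!·Σ² = 168/12155  (sign +1)
sum: t=1:−1/4354560 t=2:+1/14515200 = -1/6220800
3j²(7 3 6; 5 0 -5) = Δ·Π!·Σ² = 77/4420  (sign +1)
combine: 4πI² = 1365·168/12155·77/4420 = 6174/18785
take √, sign +1: I = 0.16172337

0.161723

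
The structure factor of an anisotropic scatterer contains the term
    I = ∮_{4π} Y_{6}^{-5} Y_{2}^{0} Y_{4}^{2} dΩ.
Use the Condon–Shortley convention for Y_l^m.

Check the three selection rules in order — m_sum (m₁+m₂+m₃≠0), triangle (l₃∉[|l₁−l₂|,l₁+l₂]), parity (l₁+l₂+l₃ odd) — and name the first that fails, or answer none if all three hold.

m_sum

m₁+m₂+m₃ = -5 + 0 + 2 = -3  ✗
triangle: |6−2|=4 ≤ l₃=4 ≤ 6+2=8
parity: l₁+l₂+l₃ = 12 is even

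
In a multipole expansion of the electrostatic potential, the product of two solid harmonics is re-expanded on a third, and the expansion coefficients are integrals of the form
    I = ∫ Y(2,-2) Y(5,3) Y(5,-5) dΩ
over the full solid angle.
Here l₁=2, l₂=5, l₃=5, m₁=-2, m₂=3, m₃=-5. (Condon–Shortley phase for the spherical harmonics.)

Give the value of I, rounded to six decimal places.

-2 + 3 − 5 = -4 ≠ 0: azimuthal integral kills it; I = 0

0.000000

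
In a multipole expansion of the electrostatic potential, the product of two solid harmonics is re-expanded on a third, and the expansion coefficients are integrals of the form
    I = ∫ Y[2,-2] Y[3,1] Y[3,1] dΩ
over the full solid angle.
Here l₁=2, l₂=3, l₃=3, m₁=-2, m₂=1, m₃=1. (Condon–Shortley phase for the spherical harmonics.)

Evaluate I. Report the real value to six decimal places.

0.206013

m-sum 0 ✓  L=8 even ✓  1≤3≤5 ✓
Π(2lᵢ+1) = 5×7×7 = 245
triangle coeff Δ(2,3,3) = 1/3780
Σ_t [0,2]: t=0:+1/24 t=1:−1/4 t=2:+1/24 = -1/6
(3j)²=4/105 [(2 3 3; 0 0 0)], sign=+1
Σ_t [2,2]: t=2:+1/16 = 1/16
(3j)²=2/35 [(2 3 3; -2 1 1)], sign=+1
⇒ 4πI² = 8/15
I = (+1)√(8/15/(4π)) = 0.20601291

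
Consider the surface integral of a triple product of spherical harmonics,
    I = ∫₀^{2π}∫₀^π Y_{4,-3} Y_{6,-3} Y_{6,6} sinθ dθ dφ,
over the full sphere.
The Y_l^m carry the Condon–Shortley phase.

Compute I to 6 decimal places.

m-sum 0 ✓  L=16 even ✓  2≤6≤10 ✓
Π(2lᵢ+1) = 9×13×13 = 1521
triangle coeff Δ(4,6,6) = 1/15315300
Σ_t [0,4]: t=0:+1/829440 t=1:−1/25920 t=2:+1/9216 t=3:−1/25920 t=4:+1/829440 = 7/207360
(3j)²=28/2431 [(4 6 6; 0 0 0)], sign=+1
Σ_t [3,3]: t=3:−1/5806080 = -1/5806080
(3j)²=9/884 [(4 6 6; -3 -3 6)], sign=-1
⇒ 4πI² = 567/3179
I = (-1)√(567/3179/(4π)) = -0.11913554

-0.119136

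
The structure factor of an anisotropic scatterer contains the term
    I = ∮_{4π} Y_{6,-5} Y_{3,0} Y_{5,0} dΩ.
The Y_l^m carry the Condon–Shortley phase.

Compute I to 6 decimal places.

-5 + 0 + 0 = -5 ≠ 0: azimuthal integral kills it; I = 0

0.000000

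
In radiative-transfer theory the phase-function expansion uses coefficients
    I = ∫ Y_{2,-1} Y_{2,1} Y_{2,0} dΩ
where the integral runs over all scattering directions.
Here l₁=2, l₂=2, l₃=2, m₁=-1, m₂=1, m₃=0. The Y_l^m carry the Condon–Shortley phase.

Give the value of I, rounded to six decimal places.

Rules hold: Σm=0, L=6 even, 0≤2≤4.
N = 5·5·5 = 125
Δ = 2!·2!·2!/7! = 1/630
Racah Σ t=0..2: t=0:+1/8 t=1:−1/1 t=2:+1/8 = -3/4
⇒ 3j(2 2 2; 0 0 0)² = 2/35, sgn -1
Racah Σ t=1..2: t=1:−1/4 t=2:+1/2 = 1/4
⇒ 3j(2 2 2; -1 1 0)² = 1/70, sgn +1
4πI² = N·(3j₀)²·(3jₘ)² = 5/49
I = -1·√(0.102041/4π) = -0.09011188

-0.090112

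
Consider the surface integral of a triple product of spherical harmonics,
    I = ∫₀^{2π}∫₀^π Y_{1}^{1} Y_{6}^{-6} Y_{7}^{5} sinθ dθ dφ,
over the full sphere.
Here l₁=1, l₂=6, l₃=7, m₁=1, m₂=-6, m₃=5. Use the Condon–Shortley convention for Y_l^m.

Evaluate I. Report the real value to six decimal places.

-0.034990

Checks pass: Σm=0; 14 even; l₃=7∈[5,7].
(2·1+1)(2·6+1)(2·7+1) = 585
Δ: 0! 2! 12! / 15! → 1/1365
sum: t=0:+1/518400 = 1/518400
3j²(1 6 7; 0 0 0) = Δ·Π!·Σ² = 7/195  (sign -1)
sum: t=0:+1/958003200 = 1/958003200
3j²(1 6 7; 1 -6 5) = Δ·Π!·Σ² = 1/1365  (sign +1)
combine: 4πI² = 585·7/195·1/1365 = 1/65
take √, sign -1: I = -0.03498955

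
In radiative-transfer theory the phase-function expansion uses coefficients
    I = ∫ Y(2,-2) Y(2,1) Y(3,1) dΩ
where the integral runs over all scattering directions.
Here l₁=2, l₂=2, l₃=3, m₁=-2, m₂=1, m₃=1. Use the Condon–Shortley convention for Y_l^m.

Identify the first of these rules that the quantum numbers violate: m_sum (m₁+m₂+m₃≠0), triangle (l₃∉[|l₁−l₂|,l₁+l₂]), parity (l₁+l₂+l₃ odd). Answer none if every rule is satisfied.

m₁+m₂+m₃ = -2 + 1 + 1 = 0  ✓
triangle: |2−2|=0 ≤ l₃=3 ≤ 2+2=4  ✓
parity: l₁+l₂+l₃ = 7 is odd  ✗

parity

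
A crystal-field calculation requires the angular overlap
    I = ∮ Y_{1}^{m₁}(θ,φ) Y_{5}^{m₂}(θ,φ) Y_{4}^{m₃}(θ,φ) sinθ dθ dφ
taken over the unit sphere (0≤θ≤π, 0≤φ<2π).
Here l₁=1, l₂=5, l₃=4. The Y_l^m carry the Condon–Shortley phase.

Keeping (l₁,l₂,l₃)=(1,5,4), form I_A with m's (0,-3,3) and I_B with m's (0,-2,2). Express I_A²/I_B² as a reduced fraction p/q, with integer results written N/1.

Same 1,5,4: normalisation and zero-m 3j drop out of the ratio.
A: Δ: 2! 0! 8! / 11! → 1/495; sum: t=1:−1/5040 = -1/5040; 3j²(1 5 4; 0 -3 3) = Δ·Π!·Σ² = 16/495  (sign +1)
B: Δ: 2! 0! 8! / 11! → 1/495; sum: t=1:−1/1440 = -1/1440; 3j²(1 5 4; 0 -2 2) = Δ·Π!·Σ² = 7/165  (sign -1)
I_A²/I_B² = (16/495)/(7/165) = 16/21

16/21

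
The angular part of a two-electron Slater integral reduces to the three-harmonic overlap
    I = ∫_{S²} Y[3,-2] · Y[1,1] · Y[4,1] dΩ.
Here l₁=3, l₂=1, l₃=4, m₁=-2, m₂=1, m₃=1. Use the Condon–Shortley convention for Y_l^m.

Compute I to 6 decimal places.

Rules hold: Σm=0, L=8 even, 2≤4≤4.
N = 7·3·9 = 189
Δ = 0!·6!·2!/9! = 1/252
Racah Σ t=0..0: t=0:+1/36 = 1/36
⇒ 3j(3 1 4; 0 0 0)² = 4/63, sgn +1
Racah Σ t=0..0: t=0:+1/240 = 1/240
⇒ 3j(3 1 4; -2 1 1)² = 1/84, sgn -1
4πI² = N·(3j₀)²·(3jₘ)² = 1/7
I = -1·√(0.142857/4π) = -0.10662181

-0.106622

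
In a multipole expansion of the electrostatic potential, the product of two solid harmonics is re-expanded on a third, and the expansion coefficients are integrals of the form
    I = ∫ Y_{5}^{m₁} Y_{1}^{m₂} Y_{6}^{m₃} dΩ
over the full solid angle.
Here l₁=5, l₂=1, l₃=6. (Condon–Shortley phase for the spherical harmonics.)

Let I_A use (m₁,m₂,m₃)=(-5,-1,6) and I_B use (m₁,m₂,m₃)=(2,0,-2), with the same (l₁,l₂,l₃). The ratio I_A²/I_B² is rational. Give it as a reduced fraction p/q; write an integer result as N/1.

33/16

Same 5,1,6: normalisation and zero-m 3j drop out of the ratio.
A: Δ: 0! 10! 2! / 13! → 1/858; sum: t=0:+1/7257600 = 1/7257600; 3j²(5 1 6; -5 -1 6) = Δ·Π!·Σ² = 1/13  (sign +1)
B: Δ: 0! 10! 2! / 13! → 1/858; sum: t=0:+1/30240 = 1/30240; 3j²(5 1 6; 2 0 -2) = Δ·Π!·Σ² = 16/429  (sign +1)
I_A²/I_B² = (1/13)/(16/429) = 33/16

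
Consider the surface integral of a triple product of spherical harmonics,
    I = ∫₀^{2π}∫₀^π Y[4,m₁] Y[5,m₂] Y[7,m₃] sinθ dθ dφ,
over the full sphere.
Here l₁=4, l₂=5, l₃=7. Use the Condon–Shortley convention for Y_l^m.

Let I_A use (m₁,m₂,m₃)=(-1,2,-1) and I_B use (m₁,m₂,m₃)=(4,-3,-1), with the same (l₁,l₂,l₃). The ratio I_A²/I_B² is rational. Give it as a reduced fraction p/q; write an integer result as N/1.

5043/5488

Same 4,5,7: normalisation and zero-m 3j drop out of the ratio.
A: Δ: 2! 6! 8! / 17! → 1/6126120; sum: t=0:+1/1209600 t=1:−1/69120 t=2:+1/51840 = 41/7257600; 3j²(4 5 7; -1 2 -1) = Δ·Π!·Σ² = 1681/510510  (sign +1)
B: Δ: 2! 6! 8! / 17! → 1/6126120; sum: t=0:+1/2073600 = 1/2073600; 3j²(4 5 7; 4 -3 -1) = Δ·Π!·Σ² = 392/109395  (sign +1)
I_A²/I_B² = (1681/510510)/(392/109395) = 5043/5488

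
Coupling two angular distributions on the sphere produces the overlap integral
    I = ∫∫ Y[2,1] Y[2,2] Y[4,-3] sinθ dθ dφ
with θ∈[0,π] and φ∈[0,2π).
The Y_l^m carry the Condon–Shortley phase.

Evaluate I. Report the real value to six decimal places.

m-sum 0 ✓  L=8 even ✓  0≤4≤4 ✓
Π(2lᵢ+1) = 5×5×9 = 225
triangle coeff Δ(2,2,4) = 1/630
Σ_t [0,0]: t=0:+1/16 = 1/16
(3j)²=2/35 [(2 2 4; 0 0 0)], sign=+1
Σ_t [0,0]: t=0:+1/144 = 1/144
(3j)²=1/18 [(2 2 4; 1 2 -3)], sign=-1
⇒ 4πI² = 5/7
I = (-1)√(5/7/(4π)) = -0.23841361

-0.238414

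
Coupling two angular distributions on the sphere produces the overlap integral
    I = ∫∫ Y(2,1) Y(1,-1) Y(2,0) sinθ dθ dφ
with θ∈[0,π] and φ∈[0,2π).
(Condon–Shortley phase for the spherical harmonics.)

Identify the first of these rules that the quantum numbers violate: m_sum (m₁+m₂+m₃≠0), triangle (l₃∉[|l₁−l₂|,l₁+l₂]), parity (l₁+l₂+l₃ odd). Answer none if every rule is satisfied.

parity

Σmᵢ = 0  ✓
l₃∈[|l₁−l₂|,l₁+l₂]=[1,3], have l₃=2  ✓
Σlᵢ = 5 ⇒ odd  ✗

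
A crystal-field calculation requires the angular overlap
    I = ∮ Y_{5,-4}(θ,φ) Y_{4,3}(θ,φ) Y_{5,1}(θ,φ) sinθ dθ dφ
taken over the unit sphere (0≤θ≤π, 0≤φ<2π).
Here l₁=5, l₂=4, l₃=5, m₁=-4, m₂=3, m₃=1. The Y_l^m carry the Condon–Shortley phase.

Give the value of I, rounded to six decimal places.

-0.168084

Rules hold: Σm=0, L=14 even, 1≤5≤9.
N = 11·9·11 = 1089
Δ = 4!·6!·4!/15! = 1/3153150
Racah Σ t=0..4: t=0:+1/69120 t=1:−1/1728 t=2:+1/576 t=3:−1/1728 t=4:+1/69120 = 7/11520
⇒ 3j(5 4 5; 0 0 0)² = 2/143, sgn -1
Racah Σ t=3..4: t=3:−1/103680 t=4:+1/17280 = 1/20736
⇒ 3j(5 4 5; -4 3 1)² = 10/429, sgn +1
4πI² = N·(3j₀)²·(3jₘ)² = 60/169
I = -1·√(0.35503/4π) = -0.16808437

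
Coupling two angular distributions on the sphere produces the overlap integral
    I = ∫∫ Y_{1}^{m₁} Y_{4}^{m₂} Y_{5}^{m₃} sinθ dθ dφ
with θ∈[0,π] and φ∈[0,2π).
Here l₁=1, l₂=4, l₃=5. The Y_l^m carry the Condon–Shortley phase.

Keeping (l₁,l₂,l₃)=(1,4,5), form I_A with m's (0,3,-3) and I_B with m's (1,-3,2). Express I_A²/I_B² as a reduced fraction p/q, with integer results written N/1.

l's match ⇒ only the (l;m) 3-j factors differ between A and B.
A: triangle coeff Δ(1,4,5) = 1/495; Σ_t [0,0]: t=0:+1/5040 = 1/5040; (3j)²=16/495 [(1 4 5; 0 3 -3)], sign=+1
B: triangle coeff Δ(1,4,5) = 1/495; Σ_t [0,0]: t=0:+1/10080 = 1/10080; (3j)²=1/165 [(1 4 5; 1 -3 2)], sign=-1
I_A²/I_B² = (16/495)/(1/165) = 16/3

16/3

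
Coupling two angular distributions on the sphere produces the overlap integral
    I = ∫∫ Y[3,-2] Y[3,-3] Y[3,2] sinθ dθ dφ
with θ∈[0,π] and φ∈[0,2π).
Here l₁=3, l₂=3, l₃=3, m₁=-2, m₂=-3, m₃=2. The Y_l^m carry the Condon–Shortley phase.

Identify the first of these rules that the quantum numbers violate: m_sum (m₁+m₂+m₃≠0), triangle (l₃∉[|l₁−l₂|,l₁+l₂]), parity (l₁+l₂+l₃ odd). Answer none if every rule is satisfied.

m_sum

m₁+m₂+m₃ = -2 − 3 + 2 = -3  ✗
triangle: |3−3|=0 ≤ l₃=3 ≤ 3+3=6
parity: l₁+l₂+l₃ = 9 is odd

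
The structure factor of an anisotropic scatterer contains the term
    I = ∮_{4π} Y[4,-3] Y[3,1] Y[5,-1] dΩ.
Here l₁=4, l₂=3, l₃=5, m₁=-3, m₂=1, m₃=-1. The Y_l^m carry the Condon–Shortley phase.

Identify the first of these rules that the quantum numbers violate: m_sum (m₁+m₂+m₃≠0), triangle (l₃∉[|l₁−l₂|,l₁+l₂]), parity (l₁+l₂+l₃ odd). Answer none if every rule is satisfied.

azimuthal sum: -3 + 1 − 1 = -3  ✗
1 ≤ 5 ≤ 7 (triangle on l)
L = 4 + 3 + 5 = 12 (even)

m_sum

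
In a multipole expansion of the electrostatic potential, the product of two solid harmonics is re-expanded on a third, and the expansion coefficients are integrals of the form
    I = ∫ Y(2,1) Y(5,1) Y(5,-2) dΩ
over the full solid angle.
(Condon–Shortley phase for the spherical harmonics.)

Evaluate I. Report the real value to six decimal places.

m-sum 0 ✓  L=12 even ✓  3≤5≤7 ✓
Π(2lᵢ+1) = 5×11×11 = 605
triangle coeff Δ(2,5,5) = 1/38610
Σ_t [0,2]: t=0:+1/2880 t=1:−1/576 t=2:+1/2880 = -1/960
(3j)²=10/429 [(2 5 5; 0 0 0)], sign=+1
Σ_t [0,1]: t=0:+1/2880 t=1:−1/1440 = -1/2880
(3j)²=7/715 [(2 5 5; 1 1 -2)], sign=+1
⇒ 4πI² = 70/507
I = (+1)√(70/507/(4π)) = 0.10481902

0.104819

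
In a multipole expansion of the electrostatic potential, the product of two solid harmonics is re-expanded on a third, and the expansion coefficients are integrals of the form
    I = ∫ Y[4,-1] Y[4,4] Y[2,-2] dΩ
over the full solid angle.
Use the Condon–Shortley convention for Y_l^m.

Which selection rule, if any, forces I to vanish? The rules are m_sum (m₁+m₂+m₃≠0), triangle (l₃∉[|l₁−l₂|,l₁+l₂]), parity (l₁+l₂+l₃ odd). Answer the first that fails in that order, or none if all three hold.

m₁+m₂+m₃ = -1 + 4 − 2 = 1  ✗
triangle: |4−4|=0 ≤ l₃=2 ≤ 4+4=8
parity: l₁+l₂+l₃ = 10 is even

m_sum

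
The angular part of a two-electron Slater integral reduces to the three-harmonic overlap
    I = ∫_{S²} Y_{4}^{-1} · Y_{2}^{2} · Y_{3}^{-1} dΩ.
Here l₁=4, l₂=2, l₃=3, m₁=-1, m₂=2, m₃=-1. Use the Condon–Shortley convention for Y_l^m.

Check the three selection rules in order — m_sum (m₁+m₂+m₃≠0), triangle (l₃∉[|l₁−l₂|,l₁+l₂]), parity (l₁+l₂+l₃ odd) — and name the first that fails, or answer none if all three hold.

parity

Σmᵢ = 0  ✓
l₃∈[|l₁−l₂|,l₁+l₂]=[2,6], have l₃=3  ✓
Σlᵢ = 9 ⇒ odd  ✗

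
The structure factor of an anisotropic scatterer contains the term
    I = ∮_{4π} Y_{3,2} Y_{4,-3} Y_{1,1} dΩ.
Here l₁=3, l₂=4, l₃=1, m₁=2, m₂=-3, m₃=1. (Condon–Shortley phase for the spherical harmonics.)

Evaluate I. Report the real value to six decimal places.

Checks pass: Σm=0; 8 even; l₃=1∈[1,7].
(2·3+1)(2·4+1)(2·1+1) = 189
Δ: 6! 0! 2! / 9! → 1/252
sum: t=3:−1/36 = -1/36
3j²(3 4 1; 0 0 0) = Δ·Π!·Σ² = 4/63  (sign +1)
sum: t=1:−1/240 = -1/240
3j²(3 4 1; 2 -3 1) = Δ·Π!·Σ² = 1/12  (sign -1)
combine: 4πI² = 189·4/63·1/12 = 1/1
take √, sign -1: I = -0.28209479

-0.282095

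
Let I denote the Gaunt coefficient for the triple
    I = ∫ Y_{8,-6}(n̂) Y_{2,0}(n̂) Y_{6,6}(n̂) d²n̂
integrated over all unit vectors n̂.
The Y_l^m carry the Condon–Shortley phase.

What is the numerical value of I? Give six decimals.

0.080953

m-sum 0 ✓  L=16 even ✓  6≤6≤10 ✓
Π(2lᵢ+1) = 17×5×13 = 1105
triangle coeff Δ(8,2,6) = 1/30940
Σ_t [2,2]: t=2:+1/2073600 = 1/2073600
(3j)²=28/1105 [(8 2 6; 0 0 0)], sign=+1
Σ_t [2,2]: t=2:+1/1916006400 = 1/1916006400
(3j)²=1/340 [(8 2 6; -6 0 6)], sign=+1
⇒ 4πI² = 7/85
I = (+1)√(7/85/(4π)) = 0.08095331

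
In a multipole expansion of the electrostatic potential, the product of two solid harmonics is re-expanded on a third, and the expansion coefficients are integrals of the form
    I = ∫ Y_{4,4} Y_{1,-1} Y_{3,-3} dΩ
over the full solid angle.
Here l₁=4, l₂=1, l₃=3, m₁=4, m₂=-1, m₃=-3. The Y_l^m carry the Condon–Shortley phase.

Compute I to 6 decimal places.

0.325735

Checks pass: Σm=0; 8 even; l₃=3∈[3,5].
(2·4+1)(2·1+1)(2·3+1) = 189
Δ: 2! 6! 0! / 9! → 1/252
sum: t=1:−1/36 = -1/36
3j²(4 1 3; 0 0 0) = Δ·Π!·Σ² = 4/63  (sign +1)
sum: t=0:+1/1440 = 1/1440
3j²(4 1 3; 4 -1 -3) = Δ·Π!·Σ² = 1/9  (sign +1)
combine: 4πI² = 189·4/63·1/9 = 4/3
take √, sign +1: I = 0.32573501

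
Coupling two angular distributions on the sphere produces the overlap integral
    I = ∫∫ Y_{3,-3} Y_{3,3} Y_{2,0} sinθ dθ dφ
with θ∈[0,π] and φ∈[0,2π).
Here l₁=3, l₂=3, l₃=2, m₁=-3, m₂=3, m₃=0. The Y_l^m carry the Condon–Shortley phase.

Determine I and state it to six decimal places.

Rules hold: Σm=0, L=8 even, 0≤2≤6.
N = 7·7·5 = 245
Δ = 4!·2!·2!/9! = 1/3780
Racah Σ t=1..3: t=1:−1/24 t=2:+1/4 t=3:−1/24 = 1/6
⇒ 3j(3 3 2; 0 0 0)² = 4/105, sgn +1
Racah Σ t=4..4: t=4:+1/96 = 1/96
⇒ 3j(3 3 2; -3 3 0)² = 5/84, sgn +1
4πI² = N·(3j₀)²·(3jₘ)² = 5/9
I = +1·√(0.555556/4π) = 0.21026104

0.210261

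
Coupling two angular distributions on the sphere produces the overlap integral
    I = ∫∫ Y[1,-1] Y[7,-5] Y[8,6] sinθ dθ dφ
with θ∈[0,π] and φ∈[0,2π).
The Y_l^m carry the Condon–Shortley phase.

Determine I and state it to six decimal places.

0.291881

m-sum 0 ✓  L=16 even ✓  6≤8≤8 ✓
Π(2lᵢ+1) = 3×15×17 = 765
triangle coeff Δ(1,7,8) = 1/2040
Σ_t [0,0]: t=0:+1/25401600 = 1/25401600
(3j)²=8/255 [(1 7 8; 0 0 0)], sign=+1
Σ_t [0,0]: t=0:+1/1916006400 = 1/1916006400
(3j)²=91/2040 [(1 7 8; -1 -5 6)], sign=+1
⇒ 4πI² = 91/85
I = (+1)√(91/85/(4π)) = 0.29188132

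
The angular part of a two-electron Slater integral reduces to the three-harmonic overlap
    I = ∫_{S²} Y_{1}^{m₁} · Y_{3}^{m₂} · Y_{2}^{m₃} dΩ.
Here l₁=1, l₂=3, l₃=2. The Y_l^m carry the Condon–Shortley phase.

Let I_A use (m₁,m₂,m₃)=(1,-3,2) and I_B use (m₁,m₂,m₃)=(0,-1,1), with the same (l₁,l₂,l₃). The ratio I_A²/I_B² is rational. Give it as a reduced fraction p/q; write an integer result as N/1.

15/8

Shared (l₁,l₂,l₃)=(1,3,2): N and (l;000)² cancel in I_A²/I_B².
A: Δ = 2!·0!·4!/7! = 1/105; Racah Σ t=0..0: t=0:+1/48 = 1/48; ⇒ 3j(1 3 2; 1 -3 2)² = 1/7, sgn +1
B: Δ = 2!·0!·4!/7! = 1/105; Racah Σ t=1..1: t=1:−1/6 = -1/6; ⇒ 3j(1 3 2; 0 -1 1)² = 8/105, sgn +1
I_A²/I_B² = (1/7)/(8/105) = 15/8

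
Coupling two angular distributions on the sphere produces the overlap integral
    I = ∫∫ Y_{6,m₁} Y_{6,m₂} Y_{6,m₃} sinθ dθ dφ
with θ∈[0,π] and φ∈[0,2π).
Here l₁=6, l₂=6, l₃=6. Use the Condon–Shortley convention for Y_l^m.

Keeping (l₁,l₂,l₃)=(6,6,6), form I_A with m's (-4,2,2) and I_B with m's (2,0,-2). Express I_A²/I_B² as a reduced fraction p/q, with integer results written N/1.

504/121

Shared (l₁,l₂,l₃)=(6,6,6): N and (l;000)² cancel in I_A²/I_B².
A: Δ = 6!·6!·6!/19! = 1/325909584; Racah Σ t=4..6: t=4:+1/1658880 t=5:−1/518400 t=6:+1/1658880 = -1/1382400; ⇒ 3j(6 6 6; -4 2 2)² = 504/46189, sgn -1
B: Δ = 6!·6!·6!/19! = 1/325909584; Racah Σ t=0..4: t=0:+1/24883200 t=1:−1/518400 t=2:+1/110592 t=3:−1/155520 t=4:+1/1658880 = 11/8294400; ⇒ 3j(6 6 6; 2 0 -2)² = 11/4199, sgn +1
I_A²/I_B² = (504/46189)/(11/4199) = 504/121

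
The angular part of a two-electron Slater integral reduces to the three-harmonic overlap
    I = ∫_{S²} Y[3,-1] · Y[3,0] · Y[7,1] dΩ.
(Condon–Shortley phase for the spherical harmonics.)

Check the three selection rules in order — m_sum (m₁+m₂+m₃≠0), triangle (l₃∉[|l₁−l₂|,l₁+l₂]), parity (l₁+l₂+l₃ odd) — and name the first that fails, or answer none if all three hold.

triangle

azimuthal sum: -1 + 0 + 1 = 0  ✓
0 ≤ 7 ≤ 6 (triangle on l)  ✗
L = 3 + 3 + 7 = 13 (odd)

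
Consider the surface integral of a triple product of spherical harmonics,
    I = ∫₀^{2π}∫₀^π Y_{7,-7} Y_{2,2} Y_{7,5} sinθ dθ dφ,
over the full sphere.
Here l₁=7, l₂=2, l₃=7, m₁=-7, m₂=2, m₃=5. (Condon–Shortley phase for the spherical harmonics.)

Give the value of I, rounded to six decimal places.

0.066694

Rules hold: Σm=0, L=16 even, 5≤7≤9.
N = 15·5·15 = 1125
Δ = 2!·12!·2!/17! = 1/185640
Racah Σ t=0..2: t=0:+1/2419200 t=1:−1/518400 t=2:+1/2419200 = -1/907200
⇒ 3j(7 2 7; 0 0 0)² = 56/3315, sgn +1
Racah Σ t=2..2: t=2:+1/1916006400 = 1/1916006400
⇒ 3j(7 2 7; -7 2 5)² = 1/340, sgn +1
4πI² = N·(3j₀)²·(3jₘ)² = 210/3757
I = +1·√(0.0558957/4π) = 0.06669359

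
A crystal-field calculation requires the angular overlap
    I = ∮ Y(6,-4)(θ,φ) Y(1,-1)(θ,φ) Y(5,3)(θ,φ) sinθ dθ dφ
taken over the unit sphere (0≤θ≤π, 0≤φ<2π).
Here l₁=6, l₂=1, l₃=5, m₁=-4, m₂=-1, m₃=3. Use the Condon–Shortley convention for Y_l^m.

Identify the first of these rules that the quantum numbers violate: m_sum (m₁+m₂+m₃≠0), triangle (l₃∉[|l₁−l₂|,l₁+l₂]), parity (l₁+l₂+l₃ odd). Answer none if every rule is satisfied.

Σmᵢ = -2  ✗
l₃∈[|l₁−l₂|,l₁+l₂]=[5,7], have l₃=5
Σlᵢ = 12 ⇒ even

m_sum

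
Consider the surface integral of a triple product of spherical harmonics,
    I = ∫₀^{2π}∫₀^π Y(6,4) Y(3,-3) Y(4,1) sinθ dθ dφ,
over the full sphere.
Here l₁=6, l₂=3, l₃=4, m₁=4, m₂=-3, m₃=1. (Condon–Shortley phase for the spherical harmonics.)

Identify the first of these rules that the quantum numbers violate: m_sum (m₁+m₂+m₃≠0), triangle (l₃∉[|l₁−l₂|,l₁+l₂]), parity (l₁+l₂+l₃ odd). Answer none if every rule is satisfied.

m_sum

m₁+m₂+m₃ = 4 − 3 + 1 = 2  ✗
triangle: |6−3|=3 ≤ l₃=4 ≤ 6+3=9
parity: l₁+l₂+l₃ = 13 is odd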